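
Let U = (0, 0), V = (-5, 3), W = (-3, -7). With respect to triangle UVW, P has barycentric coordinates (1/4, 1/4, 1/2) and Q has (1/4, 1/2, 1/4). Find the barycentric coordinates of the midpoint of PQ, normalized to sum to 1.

(1/4, 3/8, 3/8)

Since both coordinate triples sum to 1, the midpoint's barycentrics are the componentwise average.
(1/4+1/4)/2 = 1/4; similarly 3/8 and 3/8.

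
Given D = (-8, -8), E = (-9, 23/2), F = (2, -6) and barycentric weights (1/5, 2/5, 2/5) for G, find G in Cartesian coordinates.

G = (1/5)·D + (2/5)·E + (2/5)·F.
x-coordinate: (1/5)·(-8) + (2/5)·(-9) + (2/5)·2 = -22/5.
y-coordinate: (1/5)·(-8) + (2/5)·(23/2) + (2/5)·(-6) = 3/5.

(-22/5, 3/5)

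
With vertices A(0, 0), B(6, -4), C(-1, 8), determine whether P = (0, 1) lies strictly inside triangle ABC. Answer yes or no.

Barycentric coordinates of P: (37/44, 1/44, 3/22).
The three coordinates are positive, positive, positive; a point is interior exactly when all three are positive.

yes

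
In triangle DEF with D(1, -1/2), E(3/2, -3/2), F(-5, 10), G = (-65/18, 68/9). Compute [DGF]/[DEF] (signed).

1/9

[DEF] = ½·(1·(-3/2−10) + (3/2)·(10−(-1/2)) + (-5)·(-1/2−(-3/2))) = ½·(-23/2 + 63/4 − 5) = -3/8.
[DGF] = ½·(1·(68/9−10) + (-65/18)·(10−(-1/2)) + (-5)·(-1/2−(68/9))) = ½·(-22/9 − 455/12 + 725/18) = -1/24, so the ratio is (-1/24)/(-3/8) = 1/9.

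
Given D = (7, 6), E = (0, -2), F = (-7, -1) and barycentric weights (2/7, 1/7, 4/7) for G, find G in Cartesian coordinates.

G = (2/7)·D + (1/7)·E + (4/7)·F.
x-coordinate: (2/7)·7 + (1/7)·0 + (4/7)·(-7) = -2.
y-coordinate: (2/7)·6 + (1/7)·(-2) + (4/7)·(-1) = 6/7.

(-2, 6/7)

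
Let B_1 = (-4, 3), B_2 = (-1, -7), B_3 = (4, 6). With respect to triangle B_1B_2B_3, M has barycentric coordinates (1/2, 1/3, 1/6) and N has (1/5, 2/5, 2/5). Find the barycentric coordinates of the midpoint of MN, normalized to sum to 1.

(7/20, 11/30, 17/60)

Since both coordinate triples sum to 1, the midpoint's barycentrics are the componentwise average.
(1/2+1/5)/2 = 7/20; similarly 11/30 and 17/60.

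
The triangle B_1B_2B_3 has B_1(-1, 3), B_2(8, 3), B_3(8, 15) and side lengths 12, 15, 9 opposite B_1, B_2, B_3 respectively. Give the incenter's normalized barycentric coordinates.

The incenter has barycentric coordinates proportional to the opposite side lengths: (12 : 15 : 9).
Normalizing by 12+15+9 = 36 gives (1/3, 5/12, 1/4).

(1/3, 5/12, 1/4)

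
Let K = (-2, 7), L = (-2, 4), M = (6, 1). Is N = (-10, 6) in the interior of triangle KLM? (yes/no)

no

Barycentric coordinates of N: (-1/3, 7/3, -1).
The three coordinates are negative, positive, negative; a point is interior exactly when all three are positive.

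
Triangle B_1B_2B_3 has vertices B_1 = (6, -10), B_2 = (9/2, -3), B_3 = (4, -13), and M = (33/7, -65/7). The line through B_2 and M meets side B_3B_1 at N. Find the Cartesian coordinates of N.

(24/5, -59/5)

Barycentric coordinates of M with respect to B_1B_2B_3: (2/7, 2/7, 3/7).
On side B_3B_1 the B_2-coordinate is zero; dropping M's B_2-weight 2/7 and renormalizing the remaining 3/7 : 2/7 gives weights 3/5, 2/5 on B_3, B_1.
N = (3/5)·(4, -13) + (2/5)·(6, -10) = (24/5, -59/5).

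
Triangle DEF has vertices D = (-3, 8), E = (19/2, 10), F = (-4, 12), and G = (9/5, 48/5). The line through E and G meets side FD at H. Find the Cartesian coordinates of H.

(-10/3, 28/3)

Barycentric coordinates of G with respect to DEF: (2/5, 2/5, 1/5).
On side FD the E-coordinate is zero; dropping G's E-weight 2/5 and renormalizing the remaining 1/5 : 2/5 gives weights 1/3, 2/3 on F, D.
H = (1/3)·(-4, 12) + (2/3)·(-3, 8) = (-10/3, 28/3).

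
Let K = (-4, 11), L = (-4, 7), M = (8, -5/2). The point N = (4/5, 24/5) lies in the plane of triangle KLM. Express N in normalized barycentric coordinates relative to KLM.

Signed area of the reference triangle: [KLM] = ½·((-4)·(7−(-5/2)) + (-4)·(-5/2−11) + 8·(11−7)) = ½·(-38 + 54 + 32) = 24.
[NLM] = ½·((4/5)·(7−(-5/2)) + (-4)·(-5/2−(24/5)) + 8·(24/5−7)) = ½·(38/5 + 146/5 − 88/5) = 48/5, so the K-coordinate is (48/5)/24 = 2/5.
[KNM] = ½·((-4)·(24/5−(-5/2)) + (4/5)·(-5/2−11) + 8·(11−(24/5))) = ½·(-146/5 − 54/5 + 248/5) = 24/5, so the L-coordinate is 1/5.
[KLN] = ½·((-4)·(7−(24/5)) + (-4)·(24/5−11) + (4/5)·(11−7)) = ½·(-44/5 + 124/5 + 16/5) = 48/5, so the M-coordinate is 2/5.
Check: 2/5 + 1/5 + 2/5 = 1.

(2/5, 1/5, 2/5)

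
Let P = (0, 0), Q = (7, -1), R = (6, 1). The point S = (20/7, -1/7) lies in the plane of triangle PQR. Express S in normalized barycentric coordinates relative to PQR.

Signed area of the reference triangle: [PQR] = ½·(0·(-1−1) + 7·(1−0) + 6·(0−(-1))) = ½·(0 + 7 + 6) = 13/2.
[SQR] = ½·((20/7)·(-1−1) + 7·(1−(-1/7)) + 6·(-1/7−(-1))) = ½·(-40/7 + 8 + 36/7) = 26/7, so the P-coordinate is (26/7)/(13/2) = 4/7.
[PSR] = ½·(0·(-1/7−1) + (20/7)·(1−0) + 6·(0−(-1/7))) = ½·(0 + 20/7 + 6/7) = 13/7, so the Q-coordinate is 2/7.
[PQS] = ½·(0·(-1−(-1/7)) + 7·(-1/7−0) + (20/7)·(0−(-1))) = ½·(0 − 1 + 20/7) = 13/14, so the R-coordinate is 1/7.
Check: 4/7 + 2/7 + 1/7 = 1.

(4/7, 2/7, 1/7)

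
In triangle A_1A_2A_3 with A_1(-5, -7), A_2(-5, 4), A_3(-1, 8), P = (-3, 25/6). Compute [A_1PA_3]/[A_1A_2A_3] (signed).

[A_1A_2A_3] = ½·((-5)·(4−8) + (-5)·(8−(-7)) + (-1)·(-7−4)) = ½·(20 − 75 + 11) = -22.
[A_1PA_3] = ½·((-5)·(25/6−8) + (-3)·(8−(-7)) + (-1)·(-7−(25/6))) = ½·(115/6 − 45 + 67/6) = -22/3, so the ratio is (-22/3)/(-22) = 1/3.

1/3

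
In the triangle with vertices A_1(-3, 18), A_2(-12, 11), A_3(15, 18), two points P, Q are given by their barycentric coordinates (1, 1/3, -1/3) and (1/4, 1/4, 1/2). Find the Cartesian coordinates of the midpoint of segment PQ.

(-33/8, 383/24)

Barycentric coordinates of the midpoint are the average: (5/8, 7/24, 1/12).
Converting: (5/8)·A_1 + (7/24)·A_2 + (1/12)·A_3 = (-33/8, 383/24).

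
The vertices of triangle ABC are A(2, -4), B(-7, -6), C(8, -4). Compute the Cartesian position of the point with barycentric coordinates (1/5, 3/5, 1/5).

(-11/5, -26/5)

P = (1/5)·A + (3/5)·B + (1/5)·C.
x-coordinate: (1/5)·2 + (3/5)·(-7) + (1/5)·8 = -11/5.
y-coordinate: (1/5)·(-4) + (3/5)·(-6) + (1/5)·(-4) = -26/5.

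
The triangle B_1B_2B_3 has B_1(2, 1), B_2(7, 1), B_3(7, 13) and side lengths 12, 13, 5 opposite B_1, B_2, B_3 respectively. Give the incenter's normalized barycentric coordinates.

(2/5, 13/30, 1/6)

The incenter has barycentric coordinates proportional to the opposite side lengths: (12 : 13 : 5).
Normalizing by 12+13+5 = 30 gives (2/5, 13/30, 1/6).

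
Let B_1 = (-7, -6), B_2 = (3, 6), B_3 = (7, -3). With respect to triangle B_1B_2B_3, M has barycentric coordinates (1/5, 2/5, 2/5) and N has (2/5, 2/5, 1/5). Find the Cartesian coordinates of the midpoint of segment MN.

Barycentric coordinates of the midpoint are the average: (3/10, 2/5, 3/10).
Converting: (3/10)·B_1 + (2/5)·B_2 + (3/10)·B_3 = (6/5, -3/10).

(6/5, -3/10)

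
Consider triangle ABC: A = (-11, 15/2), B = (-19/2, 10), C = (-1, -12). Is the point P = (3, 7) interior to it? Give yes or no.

Barycentric coordinates of P: (-998/217, 1072/217, 143/217).
The three coordinates are negative, positive, positive; a point is interior exactly when all three are positive.

no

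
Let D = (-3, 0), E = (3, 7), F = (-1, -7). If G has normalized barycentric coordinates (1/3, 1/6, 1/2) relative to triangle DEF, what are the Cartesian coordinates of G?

G = (1/3)·D + (1/6)·E + (1/2)·F.
x-coordinate: (1/3)·(-3) + (1/6)·3 + (1/2)·(-1) = -1.
y-coordinate: (1/3)·0 + (1/6)·7 + (1/2)·(-7) = -7/3.

(-1, -7/3)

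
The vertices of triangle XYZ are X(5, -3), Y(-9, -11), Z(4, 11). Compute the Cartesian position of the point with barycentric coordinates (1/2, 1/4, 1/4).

W = (1/2)·X + (1/4)·Y + (1/4)·Z.
x-coordinate: (1/2)·5 + (1/4)·(-9) + (1/4)·4 = 5/4.
y-coordinate: (1/2)·(-3) + (1/4)·(-11) + (1/4)·11 = -3/2.

(5/4, -3/2)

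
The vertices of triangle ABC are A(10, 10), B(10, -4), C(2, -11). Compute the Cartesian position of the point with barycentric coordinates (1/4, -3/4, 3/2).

(-2, -11)

P = (1/4)·A + (-3/4)·B + (3/2)·C.
x-coordinate: (1/4)·10 + (-3/4)·10 + (3/2)·2 = -2.
y-coordinate: (1/4)·10 + (-3/4)·(-4) + (3/2)·(-11) = -11.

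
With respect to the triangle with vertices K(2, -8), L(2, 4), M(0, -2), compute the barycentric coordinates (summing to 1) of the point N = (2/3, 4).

(-1/3, 2/3, 2/3)

Signed area of the reference triangle: [KLM] = ½·(2·(4−(-2)) + 2·(-2−(-8)) + 0·(-8−4)) = ½·(12 + 12 + 0) = 12.
[NLM] = ½·((2/3)·(4−(-2)) + 2·(-2−4) + 0·(4−4)) = ½·(4 − 12 + 0) = -4, so the K-coordinate is (-4)/12 = -1/3.
[KNM] = ½·(2·(4−(-2)) + (2/3)·(-2−(-8)) + 0·(-8−4)) = ½·(12 + 4 + 0) = 8, so the L-coordinate is 2/3.
[KLN] = ½·(2·(4−4) + 2·(4−(-8)) + (2/3)·(-8−4)) = ½·(0 + 24 − 8) = 8, so the M-coordinate is 2/3.
Check: -1/3 + 2/3 + 2/3 = 1.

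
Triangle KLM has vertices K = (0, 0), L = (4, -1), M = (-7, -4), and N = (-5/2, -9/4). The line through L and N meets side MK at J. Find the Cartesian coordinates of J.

(-14/3, -8/3)

Barycentric coordinates of N with respect to KLM: (1/4, 1/4, 1/2).
On side MK the L-coordinate is zero; dropping N's L-weight 1/4 and renormalizing the remaining 1/2 : 1/4 gives weights 2/3, 1/3 on M, K.
J = (2/3)·(-7, -4) + (1/3)·(0, 0) = (-14/3, -8/3).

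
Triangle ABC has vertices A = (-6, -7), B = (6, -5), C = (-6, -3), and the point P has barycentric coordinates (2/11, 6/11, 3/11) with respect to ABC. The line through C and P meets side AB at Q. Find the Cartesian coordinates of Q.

Line CP meets AB where the C-coordinate vanishes; zeroing P's C-weight and renormalizing leaves A, B-weights 2/11 : 6/11 → (1/4, 3/4).
So Q = (1/4)·A + (3/4)·B = (3, -11/2).

(3, -11/2)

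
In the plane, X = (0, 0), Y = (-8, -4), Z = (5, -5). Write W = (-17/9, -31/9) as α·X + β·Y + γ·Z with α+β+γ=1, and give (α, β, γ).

(2/9, 4/9, 1/3)

Signed area of the reference triangle: [XYZ] = ½·(0·(-4−(-5)) + (-8)·(-5−0) + 5·(0−(-4))) = ½·(0 + 40 + 20) = 30.
[WYZ] = ½·((-17/9)·(-4−(-5)) + (-8)·(-5−(-31/9)) + 5·(-31/9−(-4))) = ½·(-17/9 + 112/9 + 25/9) = 20/3, so the X-coordinate is (20/3)/30 = 2/9.
[XWZ] = ½·(0·(-31/9−(-5)) + (-17/9)·(-5−0) + 5·(0−(-31/9))) = ½·(0 + 85/9 + 155/9) = 40/3, so the Y-coordinate is 4/9.
[XYW] = ½·(0·(-4−(-31/9)) + (-8)·(-31/9−0) + (-17/9)·(0−(-4))) = ½·(0 + 248/9 − 68/9) = 10, so the Z-coordinate is 1/3.
Check: 2/9 + 4/9 + 1/3 = 1.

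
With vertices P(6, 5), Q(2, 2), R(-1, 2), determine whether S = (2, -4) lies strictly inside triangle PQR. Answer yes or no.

no

Barycentric coordinates of S: (-2, 17/3, -8/3).
The three coordinates are negative, positive, negative; a point is interior exactly when all three are positive.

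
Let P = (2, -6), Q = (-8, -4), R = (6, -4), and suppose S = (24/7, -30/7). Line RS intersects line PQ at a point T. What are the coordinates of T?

Barycentric coordinates of S with respect to PQR: (1/7, 1/7, 5/7).
On side PQ the R-coordinate is zero; dropping S's R-weight 5/7 and renormalizing the remaining 1/7 : 1/7 gives weights 1/2, 1/2 on P, Q.
T = (1/2)·(2, -6) + (1/2)·(-8, -4) = (-3, -5).

(-3, -5)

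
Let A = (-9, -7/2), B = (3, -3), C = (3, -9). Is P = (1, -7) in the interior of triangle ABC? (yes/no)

yes

Barycentric coordinates of P: (1/6, 13/72, 47/72).
The three coordinates are positive, positive, positive; a point is interior exactly when all three are positive.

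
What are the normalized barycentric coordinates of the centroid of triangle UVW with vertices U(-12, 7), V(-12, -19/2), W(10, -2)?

The centroid is the average of the vertices, so each weight is 1/3.

(1/3, 1/3, 1/3)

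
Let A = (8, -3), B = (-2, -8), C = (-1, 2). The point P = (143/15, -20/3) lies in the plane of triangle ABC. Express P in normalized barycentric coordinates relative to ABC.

Signed area of the reference triangle: [ABC] = ½·(8·(-8−2) + (-2)·(2−(-3)) + (-1)·(-3−(-8))) = ½·(-80 − 10 − 5) = -95/2.
[PBC] = ½·((143/15)·(-8−2) + (-2)·(2−(-20/3)) + (-1)·(-20/3−(-8))) = ½·(-286/3 − 52/3 − 4/3) = -57, so the A-coordinate is (-57)/(-95/2) = 6/5.
[APC] = ½·(8·(-20/3−2) + (143/15)·(2−(-3)) + (-1)·(-3−(-20/3))) = ½·(-208/3 + 143/3 − 11/3) = -38/3, so the B-coordinate is 4/15.
[ABP] = ½·(8·(-8−(-20/3)) + (-2)·(-20/3−(-3)) + (143/15)·(-3−(-8))) = ½·(-32/3 + 22/3 + 143/3) = 133/6, so the C-coordinate is -7/15.

(6/5, 4/15, -7/15)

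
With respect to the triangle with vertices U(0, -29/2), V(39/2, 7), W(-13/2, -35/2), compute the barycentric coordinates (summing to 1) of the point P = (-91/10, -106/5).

(2/5, -1/5, 4/5)

Signed area of the reference triangle: [UVW] = ½·(0·(7−(-35/2)) + (39/2)·(-35/2−(-29/2)) + (-13/2)·(-29/2−7)) = ½·(0 − 117/2 + 559/4) = 325/8.
[PVW] = ½·((-91/10)·(7−(-35/2)) + (39/2)·(-35/2−(-106/5)) + (-13/2)·(-106/5−7)) = ½·(-4459/20 + 1443/20 + 1833/10) = 65/4, so the U-coordinate is (65/4)/(325/8) = 2/5.
[UPW] = ½·(0·(-106/5−(-35/2)) + (-91/10)·(-35/2−(-29/2)) + (-13/2)·(-29/2−(-106/5))) = ½·(0 + 273/10 − 871/20) = -65/8, so the V-coordinate is -1/5.
[UVP] = ½·(0·(7−(-106/5)) + (39/2)·(-106/5−(-29/2)) + (-91/10)·(-29/2−7)) = ½·(0 − 2613/20 + 3913/20) = 65/2, so the W-coordinate is 4/5.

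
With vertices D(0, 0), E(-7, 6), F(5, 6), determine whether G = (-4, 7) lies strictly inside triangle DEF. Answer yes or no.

Barycentric coordinates of G: (-1/6, 59/72, 25/72).
The three coordinates are negative, positive, positive; a point is interior exactly when all three are positive.

no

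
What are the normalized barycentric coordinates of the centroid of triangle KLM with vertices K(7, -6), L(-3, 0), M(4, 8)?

The centroid is the average of the vertices, so each weight is 1/3.

(1/3, 1/3, 1/3)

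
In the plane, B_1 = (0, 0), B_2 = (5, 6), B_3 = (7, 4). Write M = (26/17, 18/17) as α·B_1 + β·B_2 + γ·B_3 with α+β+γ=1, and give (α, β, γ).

(13/17, 1/17, 3/17)

Signed area of the reference triangle: [B_1B_2B_3] = ½·(0·(6−4) + 5·(4−0) + 7·(0−6)) = ½·(0 + 20 − 42) = -11.
[MB_2B_3] = ½·((26/17)·(6−4) + 5·(4−(18/17)) + 7·(18/17−6)) = ½·(52/17 + 250/17 − 588/17) = -143/17, so the B_1-coordinate is (-143/17)/(-11) = 13/17.
[B_1MB_3] = ½·(0·(18/17−4) + (26/17)·(4−0) + 7·(0−(18/17))) = ½·(0 + 104/17 − 126/17) = -11/17, so the B_2-coordinate is 1/17.
[B_1B_2M] = ½·(0·(6−(18/17)) + 5·(18/17−0) + (26/17)·(0−6)) = ½·(0 + 90/17 − 156/17) = -33/17, so the B_3-coordinate is 3/17.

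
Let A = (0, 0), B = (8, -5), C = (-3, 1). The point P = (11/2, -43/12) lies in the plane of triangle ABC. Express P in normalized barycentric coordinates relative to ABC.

Signed area of the reference triangle: [ABC] = ½·(0·(-5−1) + 8·(1−0) + (-3)·(0−(-5))) = ½·(0 + 8 − 15) = -7/2.
[PBC] = ½·((11/2)·(-5−1) + 8·(1−(-43/12)) + (-3)·(-43/12−(-5))) = ½·(-33 + 110/3 − 17/4) = -7/24, so the A-coordinate is (-7/24)/(-7/2) = 1/12.
[APC] = ½·(0·(-43/12−1) + (11/2)·(1−0) + (-3)·(0−(-43/12))) = ½·(0 + 11/2 − 43/4) = -21/8, so the B-coordinate is 3/4.
[ABP] = ½·(0·(-5−(-43/12)) + 8·(-43/12−0) + (11/2)·(0−(-5))) = ½·(0 − 86/3 + 55/2) = -7/12, so the C-coordinate is 1/6.
Check: 1/12 + 3/4 + 1/6 = 1.

(1/12, 3/4, 1/6)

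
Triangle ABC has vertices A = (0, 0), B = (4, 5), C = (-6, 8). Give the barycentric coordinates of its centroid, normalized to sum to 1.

The centroid is the average of the vertices, so each weight is 1/3.

(1/3, 1/3, 1/3)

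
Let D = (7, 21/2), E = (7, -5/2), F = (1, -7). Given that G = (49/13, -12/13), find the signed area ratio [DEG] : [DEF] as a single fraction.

7/13

[DEF] = ½·(7·(-5/2−(-7)) + 7·(-7−(21/2)) + 1·(21/2−(-5/2))) = ½·(63/2 − 245/2 + 13) = -39.
[DEG] = ½·(7·(-5/2−(-12/13)) + 7·(-12/13−(21/2)) + (49/13)·(21/2−(-5/2))) = ½·(-287/26 − 2079/26 + 49) = -21, so the ratio is (-21)/(-39) = 7/13.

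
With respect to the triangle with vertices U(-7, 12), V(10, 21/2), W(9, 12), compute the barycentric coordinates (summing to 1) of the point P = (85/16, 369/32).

Signed area of the reference triangle: [UVW] = ½·((-7)·(21/2−12) + 10·(12−12) + 9·(12−(21/2))) = ½·(21/2 + 0 + 27/2) = 12.
[PVW] = ½·((85/16)·(21/2−12) + 10·(12−(369/32)) + 9·(369/32−(21/2))) = ½·(-255/32 + 75/16 + 297/32) = 3, so the U-coordinate is 3/12 = 1/4.
[UPW] = ½·((-7)·(369/32−12) + (85/16)·(12−12) + 9·(12−(369/32))) = ½·(105/32 + 0 + 135/32) = 15/4, so the V-coordinate is 5/16.
[UVP] = ½·((-7)·(21/2−(369/32)) + 10·(369/32−12) + (85/16)·(12−(21/2))) = ½·(231/32 − 75/16 + 255/32) = 21/4, so the W-coordinate is 7/16.

(1/4, 5/16, 7/16)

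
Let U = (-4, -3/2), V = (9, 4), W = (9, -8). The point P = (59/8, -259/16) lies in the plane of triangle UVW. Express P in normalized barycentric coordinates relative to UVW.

(1/8, -3/4, 13/8)

Signed area of the reference triangle: [UVW] = ½·((-4)·(4−(-8)) + 9·(-8−(-3/2)) + 9·(-3/2−4)) = ½·(-48 − 117/2 − 99/2) = -78.
[PVW] = ½·((59/8)·(4−(-8)) + 9·(-8−(-259/16)) + 9·(-259/16−4)) = ½·(177/2 + 1179/16 − 2907/16) = -39/4, so the U-coordinate is (-39/4)/(-78) = 1/8.
[UPW] = ½·((-4)·(-259/16−(-8)) + (59/8)·(-8−(-3/2)) + 9·(-3/2−(-259/16))) = ½·(131/4 − 767/16 + 2115/16) = 117/2, so the V-coordinate is -3/4.
[UVP] = ½·((-4)·(4−(-259/16)) + 9·(-259/16−(-3/2)) + (59/8)·(-3/2−4)) = ½·(-323/4 − 2115/16 − 649/16) = -507/4, so the W-coordinate is 13/8.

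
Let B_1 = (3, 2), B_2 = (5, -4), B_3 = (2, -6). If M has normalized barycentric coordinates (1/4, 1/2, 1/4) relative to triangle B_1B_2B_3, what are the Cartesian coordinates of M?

M = (1/4)·B_1 + (1/2)·B_2 + (1/4)·B_3.
x-coordinate: (1/4)·3 + (1/2)·5 + (1/4)·2 = 15/4.
y-coordinate: (1/4)·2 + (1/2)·(-4) + (1/4)·(-6) = -3.

(15/4, -3)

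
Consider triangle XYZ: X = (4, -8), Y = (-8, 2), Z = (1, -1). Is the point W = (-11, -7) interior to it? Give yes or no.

Barycentric coordinates of W: (5/3, 17/9, -23/9).
The three coordinates are positive, positive, negative; a point is interior exactly when all three are positive.

no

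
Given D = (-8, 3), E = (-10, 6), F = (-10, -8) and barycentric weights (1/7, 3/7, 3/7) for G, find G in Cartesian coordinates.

G = (1/7)·D + (3/7)·E + (3/7)·F.
x-coordinate: (1/7)·(-8) + (3/7)·(-10) + (3/7)·(-10) = -68/7.
y-coordinate: (1/7)·3 + (3/7)·6 + (3/7)·(-8) = -3/7.

(-68/7, -3/7)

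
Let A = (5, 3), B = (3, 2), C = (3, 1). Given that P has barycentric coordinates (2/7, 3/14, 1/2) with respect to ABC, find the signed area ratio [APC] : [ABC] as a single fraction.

3/14

The signed ratio [APC]/[ABC] equals the barycentric coordinate of P at vertex B, which is 3/14.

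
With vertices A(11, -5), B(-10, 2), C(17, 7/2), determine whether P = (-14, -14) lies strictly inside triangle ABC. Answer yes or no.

Barycentric coordinates of P: (284/147, 317/441, -104/63).
The three coordinates are positive, positive, negative; a point is interior exactly when all three are positive.

no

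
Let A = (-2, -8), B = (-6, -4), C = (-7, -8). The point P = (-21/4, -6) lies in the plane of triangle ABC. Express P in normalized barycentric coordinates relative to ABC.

(1/4, 1/2, 1/4)

Signed area of the reference triangle: [ABC] = ½·((-2)·(-4−(-8)) + (-6)·(-8−(-8)) + (-7)·(-8−(-4))) = ½·(-8 + 0 + 28) = 10.
[PBC] = ½·((-21/4)·(-4−(-8)) + (-6)·(-8−(-6)) + (-7)·(-6−(-4))) = ½·(-21 + 12 + 14) = 5/2, so the A-coordinate is (5/2)/10 = 1/4.
[APC] = ½·((-2)·(-6−(-8)) + (-21/4)·(-8−(-8)) + (-7)·(-8−(-6))) = ½·(-4 + 0 + 14) = 5, so the B-coordinate is 1/2.
[ABP] = ½·((-2)·(-4−(-6)) + (-6)·(-6−(-8)) + (-21/4)·(-8−(-4))) = ½·(-4 − 12 + 21) = 5/2, so the C-coordinate is 1/4.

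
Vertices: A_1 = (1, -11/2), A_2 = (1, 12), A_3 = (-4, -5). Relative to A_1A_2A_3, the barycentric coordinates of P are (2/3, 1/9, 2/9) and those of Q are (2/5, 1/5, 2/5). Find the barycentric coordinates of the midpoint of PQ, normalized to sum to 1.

Since both coordinate triples sum to 1, the midpoint's barycentrics are the componentwise average.
(2/3+2/5)/2 = 8/15; similarly 7/45 and 14/45.

(8/15, 7/45, 14/45)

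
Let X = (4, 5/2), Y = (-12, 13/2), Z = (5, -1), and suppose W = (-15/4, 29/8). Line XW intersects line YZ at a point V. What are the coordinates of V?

Barycentric coordinates of W with respect to XYZ: (1/4, 1/2, 1/4).
On side YZ the X-coordinate is zero; dropping W's X-weight 1/4 and renormalizing the remaining 1/2 : 1/4 gives weights 2/3, 1/3 on Y, Z.
V = (2/3)·(-12, 13/2) + (1/3)·(5, -1) = (-19/3, 4).

(-19/3, 4)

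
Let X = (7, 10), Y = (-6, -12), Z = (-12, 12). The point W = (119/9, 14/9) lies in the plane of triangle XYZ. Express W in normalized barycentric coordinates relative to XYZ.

(11/9, 1/3, -5/9)

Signed area of the reference triangle: [XYZ] = ½·(7·(-12−12) + (-6)·(12−10) + (-12)·(10−(-12))) = ½·(-168 − 12 − 264) = -222.
[WYZ] = ½·((119/9)·(-12−12) + (-6)·(12−(14/9)) + (-12)·(14/9−(-12))) = ½·(-952/3 − 188/3 − 488/3) = -814/3, so the X-coordinate is (-814/3)/(-222) = 11/9.
[XWZ] = ½·(7·(14/9−12) + (119/9)·(12−10) + (-12)·(10−(14/9))) = ½·(-658/9 + 238/9 − 304/3) = -74, so the Y-coordinate is 1/3.
[XYW] = ½·(7·(-12−(14/9)) + (-6)·(14/9−10) + (119/9)·(10−(-12))) = ½·(-854/9 + 152/3 + 2618/9) = 370/3, so the Z-coordinate is -5/9.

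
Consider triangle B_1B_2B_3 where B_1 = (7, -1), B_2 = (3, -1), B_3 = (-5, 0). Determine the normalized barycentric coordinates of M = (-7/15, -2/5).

(1/3, 1/15, 3/5)

Signed area of the reference triangle: [B_1B_2B_3] = ½·(7·(-1−0) + 3·(0−(-1)) + (-5)·(-1−(-1))) = ½·(-7 + 3 + 0) = -2.
[MB_2B_3] = ½·((-7/15)·(-1−0) + 3·(0−(-2/5)) + (-5)·(-2/5−(-1))) = ½·(7/15 + 6/5 − 3) = -2/3, so the B_1-coordinate is (-2/3)/(-2) = 1/3.
[B_1MB_3] = ½·(7·(-2/5−0) + (-7/15)·(0−(-1)) + (-5)·(-1−(-2/5))) = ½·(-14/5 − 7/15 + 3) = -2/15, so the B_2-coordinate is 1/15.
[B_1B_2M] = ½·(7·(-1−(-2/5)) + 3·(-2/5−(-1)) + (-7/15)·(-1−(-1))) = ½·(-21/5 + 9/5 + 0) = -6/5, so the B_3-coordinate is 3/5.
Check: 1/3 + 1/15 + 3/5 = 1.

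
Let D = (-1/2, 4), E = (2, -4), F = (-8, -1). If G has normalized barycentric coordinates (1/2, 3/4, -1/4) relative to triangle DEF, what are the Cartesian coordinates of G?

(13/4, -3/4)

G = (1/2)·D + (3/4)·E + (-1/4)·F.
x-coordinate: (1/2)·(-1/2) + (3/4)·2 + (-1/4)·(-8) = 13/4.
y-coordinate: (1/2)·4 + (3/4)·(-4) + (-1/4)·(-1) = -3/4.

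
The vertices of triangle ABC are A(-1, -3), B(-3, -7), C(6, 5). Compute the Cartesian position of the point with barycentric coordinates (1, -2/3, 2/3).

P = 1·A + (-2/3)·B + (2/3)·C.
x-coordinate: 1·(-1) + (-2/3)·(-3) + (2/3)·6 = 5.
y-coordinate: 1·(-3) + (-2/3)·(-7) + (2/3)·5 = 5.

(5, 5)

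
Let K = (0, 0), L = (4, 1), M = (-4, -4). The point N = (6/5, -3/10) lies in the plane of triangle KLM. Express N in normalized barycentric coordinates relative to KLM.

Signed area of the reference triangle: [KLM] = ½·(0·(1−(-4)) + 4·(-4−0) + (-4)·(0−1)) = ½·(0 − 16 + 4) = -6.
[NLM] = ½·((6/5)·(1−(-4)) + 4·(-4−(-3/10)) + (-4)·(-3/10−1)) = ½·(6 − 74/5 + 26/5) = -9/5, so the K-coordinate is (-9/5)/(-6) = 3/10.
[KNM] = ½·(0·(-3/10−(-4)) + (6/5)·(-4−0) + (-4)·(0−(-3/10))) = ½·(0 − 24/5 − 6/5) = -3, so the L-coordinate is 1/2.
[KLN] = ½·(0·(1−(-3/10)) + 4·(-3/10−0) + (6/5)·(0−1)) = ½·(0 − 6/5 − 6/5) = -6/5, so the M-coordinate is 1/5.
Check: 3/10 + 1/2 + 1/5 = 1.

(3/10, 1/2, 1/5)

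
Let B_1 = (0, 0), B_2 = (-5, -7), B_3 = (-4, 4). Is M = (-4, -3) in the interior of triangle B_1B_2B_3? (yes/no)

yes

Barycentric coordinates of M: (7/48, 7/12, 13/48).
The three coordinates are positive, positive, positive; a point is interior exactly when all three are positive.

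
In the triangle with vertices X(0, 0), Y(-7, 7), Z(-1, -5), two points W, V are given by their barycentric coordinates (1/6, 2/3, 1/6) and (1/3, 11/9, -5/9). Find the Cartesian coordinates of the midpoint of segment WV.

Barycentric coordinates of the midpoint are the average: (1/4, 17/18, -7/36).
Converting: (1/4)·X + (17/18)·Y + (-7/36)·Z = (-77/12, 91/12).

(-77/12, 91/12)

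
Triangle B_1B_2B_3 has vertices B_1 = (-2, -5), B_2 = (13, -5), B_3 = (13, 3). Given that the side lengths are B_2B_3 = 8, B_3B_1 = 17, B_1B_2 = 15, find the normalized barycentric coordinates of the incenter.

The incenter has barycentric coordinates proportional to the opposite side lengths: (8 : 17 : 15).
Normalizing by 8+17+15 = 40 gives (1/5, 17/40, 3/8).

(1/5, 17/40, 3/8)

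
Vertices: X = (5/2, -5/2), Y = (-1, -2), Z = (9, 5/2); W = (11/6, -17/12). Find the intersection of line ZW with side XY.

(2/5, -11/5)

Barycentric coordinates of W with respect to XYZ: (1/3, 1/2, 1/6).
On side XY the Z-coordinate is zero; dropping W's Z-weight 1/6 and renormalizing the remaining 1/3 : 1/2 gives weights 2/5, 3/5 on X, Y.
V = (2/5)·(5/2, -5/2) + (3/5)·(-1, -2) = (2/5, -11/5).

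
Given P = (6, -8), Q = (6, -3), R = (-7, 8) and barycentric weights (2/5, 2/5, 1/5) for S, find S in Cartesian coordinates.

(17/5, -14/5)

S = (2/5)·P + (2/5)·Q + (1/5)·R.
x-coordinate: (2/5)·6 + (2/5)·6 + (1/5)·(-7) = 17/5.
y-coordinate: (2/5)·(-8) + (2/5)·(-3) + (1/5)·8 = -14/5.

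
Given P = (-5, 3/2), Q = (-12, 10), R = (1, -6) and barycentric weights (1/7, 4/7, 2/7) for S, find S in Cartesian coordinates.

(-51/7, 59/14)

S = (1/7)·P + (4/7)·Q + (2/7)·R.
x-coordinate: (1/7)·(-5) + (4/7)·(-12) + (2/7)·1 = -51/7.
y-coordinate: (1/7)·(3/2) + (4/7)·10 + (2/7)·(-6) = 59/14.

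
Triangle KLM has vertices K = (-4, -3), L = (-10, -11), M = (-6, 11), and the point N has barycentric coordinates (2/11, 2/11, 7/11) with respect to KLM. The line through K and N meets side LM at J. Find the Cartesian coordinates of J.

Line KN meets LM where the K-coordinate vanishes; zeroing N's K-weight and renormalizing leaves L, M-weights 2/11 : 7/11 → (2/9, 7/9).
So J = (2/9)·L + (7/9)·M = (-62/9, 55/9).

(-62/9, 55/9)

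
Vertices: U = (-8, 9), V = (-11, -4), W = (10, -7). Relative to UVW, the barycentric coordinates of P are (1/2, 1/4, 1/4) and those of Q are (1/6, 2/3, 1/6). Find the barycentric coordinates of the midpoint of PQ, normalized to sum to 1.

Since both coordinate triples sum to 1, the midpoint's barycentrics are the componentwise average.
(1/2+1/6)/2 = 1/3; similarly 11/24 and 5/24.

(1/3, 11/24, 5/24)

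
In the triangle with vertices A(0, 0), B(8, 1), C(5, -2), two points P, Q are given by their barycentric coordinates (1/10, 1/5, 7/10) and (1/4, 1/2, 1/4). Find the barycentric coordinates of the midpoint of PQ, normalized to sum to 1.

(7/40, 7/20, 19/40)

Since both coordinate triples sum to 1, the midpoint's barycentrics are the componentwise average.
(1/10+1/4)/2 = 7/40; similarly 7/20 and 19/40.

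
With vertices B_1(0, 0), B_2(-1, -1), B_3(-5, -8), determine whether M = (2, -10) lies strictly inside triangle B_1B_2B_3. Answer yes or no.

Barycentric coordinates of M: (19, -22, 4).
The three coordinates are positive, negative, positive; a point is interior exactly when all three are positive.

no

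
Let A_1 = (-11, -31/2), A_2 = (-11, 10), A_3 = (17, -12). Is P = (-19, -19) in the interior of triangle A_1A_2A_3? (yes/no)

Barycentric coordinates of P: (494/357, -5/51, -2/7).
The three coordinates are positive, negative, negative; a point is interior exactly when all three are positive.

no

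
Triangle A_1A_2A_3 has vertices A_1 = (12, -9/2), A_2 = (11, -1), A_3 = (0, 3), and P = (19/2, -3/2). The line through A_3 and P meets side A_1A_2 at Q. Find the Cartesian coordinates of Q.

Barycentric coordinates of P with respect to A_1A_2A_3: (1/3, 1/2, 1/6).
On side A_1A_2 the A_3-coordinate is zero; dropping P's A_3-weight 1/6 and renormalizing the remaining 1/3 : 1/2 gives weights 2/5, 3/5 on A_1, A_2.
Q = (2/5)·(12, -9/2) + (3/5)·(11, -1) = (57/5, -12/5).

(57/5, -12/5)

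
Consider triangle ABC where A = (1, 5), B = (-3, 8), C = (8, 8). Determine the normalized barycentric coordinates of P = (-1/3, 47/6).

Signed area of the reference triangle: [ABC] = ½·(1·(8−8) + (-3)·(8−5) + 8·(5−8)) = ½·(0 − 9 − 24) = -33/2.
[PBC] = ½·((-1/3)·(8−8) + (-3)·(8−(47/6)) + 8·(47/6−8)) = ½·(0 − 1/2 − 4/3) = -11/12, so the A-coordinate is (-11/12)/(-33/2) = 1/18.
[APC] = ½·(1·(47/6−8) + (-1/3)·(8−5) + 8·(5−(47/6))) = ½·(-1/6 − 1 − 68/3) = -143/12, so the B-coordinate is 13/18.
[ABP] = ½·(1·(8−(47/6)) + (-3)·(47/6−5) + (-1/3)·(5−8)) = ½·(1/6 − 17/2 + 1) = -11/3, so the C-coordinate is 2/9.
Check: 1/18 + 13/18 + 2/9 = 1.

(1/18, 13/18, 2/9)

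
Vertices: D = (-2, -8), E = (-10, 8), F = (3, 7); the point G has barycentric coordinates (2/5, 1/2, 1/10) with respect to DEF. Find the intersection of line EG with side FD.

(-1, -5)

Line EG meets FD where the E-coordinate vanishes; zeroing G's E-weight and renormalizing leaves F, D-weights 1/10 : 2/5 → (1/5, 4/5).
So H = (1/5)·F + (4/5)·D = (-1, -5).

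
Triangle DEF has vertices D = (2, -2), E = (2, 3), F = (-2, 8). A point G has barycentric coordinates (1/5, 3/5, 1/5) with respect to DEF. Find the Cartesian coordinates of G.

(6/5, 3)

G = (1/5)·D + (3/5)·E + (1/5)·F.
x-coordinate: (1/5)·2 + (3/5)·2 + (1/5)·(-2) = 6/5.
y-coordinate: (1/5)·(-2) + (3/5)·3 + (1/5)·8 = 3.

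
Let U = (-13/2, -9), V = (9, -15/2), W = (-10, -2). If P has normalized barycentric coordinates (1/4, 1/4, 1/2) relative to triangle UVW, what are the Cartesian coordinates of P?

P = (1/4)·U + (1/4)·V + (1/2)·W.
x-coordinate: (1/4)·(-13/2) + (1/4)·9 + (1/2)·(-10) = -35/8.
y-coordinate: (1/4)·(-9) + (1/4)·(-15/2) + (1/2)·(-2) = -41/8.

(-35/8, -41/8)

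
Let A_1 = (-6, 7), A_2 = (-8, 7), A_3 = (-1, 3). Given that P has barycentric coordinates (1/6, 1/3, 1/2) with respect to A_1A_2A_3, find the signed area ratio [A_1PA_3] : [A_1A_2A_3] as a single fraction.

The signed ratio [A_1PA_3]/[A_1A_2A_3] equals the barycentric coordinate of P at vertex A_2, which is 1/3.

1/3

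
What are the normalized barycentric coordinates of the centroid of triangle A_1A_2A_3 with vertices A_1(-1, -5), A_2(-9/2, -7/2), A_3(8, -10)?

The centroid is the average of the vertices, so each weight is 1/3.

(1/3, 1/3, 1/3)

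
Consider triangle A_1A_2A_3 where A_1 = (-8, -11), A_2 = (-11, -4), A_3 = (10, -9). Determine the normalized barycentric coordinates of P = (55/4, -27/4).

(-1/2, 1/4, 5/4)

Signed area of the reference triangle: [A_1A_2A_3] = ½·((-8)·(-4−(-9)) + (-11)·(-9−(-11)) + 10·(-11−(-4))) = ½·(-40 − 22 − 70) = -66.
[PA_2A_3] = ½·((55/4)·(-4−(-9)) + (-11)·(-9−(-27/4)) + 10·(-27/4−(-4))) = ½·(275/4 + 99/4 − 55/2) = 33, so the A_1-coordinate is 33/(-66) = -1/2.
[A_1PA_3] = ½·((-8)·(-27/4−(-9)) + (55/4)·(-9−(-11)) + 10·(-11−(-27/4))) = ½·(-18 + 55/2 − 85/2) = -33/2, so the A_2-coordinate is 1/4.
[A_1A_2P] = ½·((-8)·(-4−(-27/4)) + (-11)·(-27/4−(-11)) + (55/4)·(-11−(-4))) = ½·(-22 − 187/4 − 385/4) = -165/2, so the A_3-coordinate is 5/4.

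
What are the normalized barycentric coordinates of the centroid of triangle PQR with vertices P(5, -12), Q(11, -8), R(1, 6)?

(1/3, 1/3, 1/3)

The centroid is the average of the vertices, so each weight is 1/3.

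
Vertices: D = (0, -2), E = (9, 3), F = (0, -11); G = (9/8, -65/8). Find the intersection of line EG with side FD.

Barycentric coordinates of G with respect to DEF: (1/8, 1/8, 3/4).
On side FD the E-coordinate is zero; dropping G's E-weight 1/8 and renormalizing the remaining 3/4 : 1/8 gives weights 6/7, 1/7 on F, D.
H = (6/7)·(0, -11) + (1/7)·(0, -2) = (0, -68/7).

(0, -68/7)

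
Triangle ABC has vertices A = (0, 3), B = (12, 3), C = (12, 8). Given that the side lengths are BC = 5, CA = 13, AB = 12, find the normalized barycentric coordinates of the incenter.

The incenter has barycentric coordinates proportional to the opposite side lengths: (5 : 13 : 12).
Normalizing by 5+13+12 = 30 gives (1/6, 13/30, 2/5).

(1/6, 13/30, 2/5)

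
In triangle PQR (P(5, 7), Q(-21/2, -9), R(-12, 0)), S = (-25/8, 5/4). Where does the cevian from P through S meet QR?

Barycentric coordinates of S with respect to PQR: (1/2, 1/4, 1/4).
On side QR the P-coordinate is zero; dropping S's P-weight 1/2 and renormalizing the remaining 1/4 : 1/4 gives weights 1/2, 1/2 on Q, R.
T = (1/2)·(-21/2, -9) + (1/2)·(-12, 0) = (-45/4, -9/2).

(-45/4, -9/2)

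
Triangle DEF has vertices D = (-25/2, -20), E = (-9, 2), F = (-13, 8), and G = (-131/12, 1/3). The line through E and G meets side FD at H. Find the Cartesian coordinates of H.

(-77/6, -4/3)

Barycentric coordinates of G with respect to DEF: (1/6, 1/2, 1/3).
On side FD the E-coordinate is zero; dropping G's E-weight 1/2 and renormalizing the remaining 1/3 : 1/6 gives weights 2/3, 1/3 on F, D.
H = (2/3)·(-13, 8) + (1/3)·(-25/2, -20) = (-77/6, -4/3).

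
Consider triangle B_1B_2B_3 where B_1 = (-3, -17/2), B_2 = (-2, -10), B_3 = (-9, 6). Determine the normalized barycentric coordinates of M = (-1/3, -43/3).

Signed area of the reference triangle: [B_1B_2B_3] = ½·((-3)·(-10−6) + (-2)·(6−(-17/2)) + (-9)·(-17/2−(-10))) = ½·(48 − 29 − 27/2) = 11/4.
[MB_2B_3] = ½·((-1/3)·(-10−6) + (-2)·(6−(-43/3)) + (-9)·(-43/3−(-10))) = ½·(16/3 − 122/3 + 39) = 11/6, so the B_1-coordinate is (11/6)/(11/4) = 2/3.
[B_1MB_3] = ½·((-3)·(-43/3−6) + (-1/3)·(6−(-17/2)) + (-9)·(-17/2−(-43/3))) = ½·(61 − 29/6 − 105/2) = 11/6, so the B_2-coordinate is 2/3.
[B_1B_2M] = ½·((-3)·(-10−(-43/3)) + (-2)·(-43/3−(-17/2)) + (-1/3)·(-17/2−(-10))) = ½·(-13 + 35/3 − 1/2) = -11/12, so the B_3-coordinate is -1/3.
Check: 2/3 + 2/3 − 1/3 = 1.

(2/3, 2/3, -1/3)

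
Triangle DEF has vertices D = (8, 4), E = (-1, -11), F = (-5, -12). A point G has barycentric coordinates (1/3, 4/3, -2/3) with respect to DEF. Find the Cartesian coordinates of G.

(14/3, -16/3)

G = (1/3)·D + (4/3)·E + (-2/3)·F.
x-coordinate: (1/3)·8 + (4/3)·(-1) + (-2/3)·(-5) = 14/3.
y-coordinate: (1/3)·4 + (4/3)·(-11) + (-2/3)·(-12) = -16/3.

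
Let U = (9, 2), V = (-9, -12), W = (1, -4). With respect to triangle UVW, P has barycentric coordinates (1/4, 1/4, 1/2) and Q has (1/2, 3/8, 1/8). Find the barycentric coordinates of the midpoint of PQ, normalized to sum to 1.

(3/8, 5/16, 5/16)

Since both coordinate triples sum to 1, the midpoint's barycentrics are the componentwise average.
(1/4+1/2)/2 = 3/8; similarly 5/16 and 5/16.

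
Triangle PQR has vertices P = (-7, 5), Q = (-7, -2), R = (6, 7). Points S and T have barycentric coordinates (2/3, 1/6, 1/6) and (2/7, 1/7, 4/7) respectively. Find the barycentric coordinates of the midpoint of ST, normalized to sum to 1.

(10/21, 13/84, 31/84)

Since both coordinate triples sum to 1, the midpoint's barycentrics are the componentwise average.
(2/3+2/7)/2 = 10/21; similarly 13/84 and 31/84.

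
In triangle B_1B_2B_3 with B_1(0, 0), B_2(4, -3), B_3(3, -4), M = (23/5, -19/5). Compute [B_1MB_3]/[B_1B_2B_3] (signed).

1

[B_1B_2B_3] = ½·(0·(-3−(-4)) + 4·(-4−0) + 3·(0−(-3))) = ½·(0 − 16 + 9) = -7/2.
[B_1MB_3] = ½·(0·(-19/5−(-4)) + (23/5)·(-4−0) + 3·(0−(-19/5))) = ½·(0 − 92/5 + 57/5) = -7/2, so the ratio is (-7/2)/(-7/2) = 1.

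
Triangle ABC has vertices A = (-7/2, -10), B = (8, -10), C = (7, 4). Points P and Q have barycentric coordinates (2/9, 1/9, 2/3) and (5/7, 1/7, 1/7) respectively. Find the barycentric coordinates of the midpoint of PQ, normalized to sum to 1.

Since both coordinate triples sum to 1, the midpoint's barycentrics are the componentwise average.
(2/9+5/7)/2 = 59/126; similarly 8/63 and 17/42.

(59/126, 8/63, 17/42)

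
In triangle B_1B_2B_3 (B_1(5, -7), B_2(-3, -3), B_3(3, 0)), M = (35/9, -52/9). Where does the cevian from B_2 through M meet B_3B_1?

Barycentric coordinates of M with respect to B_1B_2B_3: (7/9, 1/9, 1/9).
On side B_3B_1 the B_2-coordinate is zero; dropping M's B_2-weight 1/9 and renormalizing the remaining 1/9 : 7/9 gives weights 1/8, 7/8 on B_3, B_1.
N = (1/8)·(3, 0) + (7/8)·(5, -7) = (19/4, -49/8).

(19/4, -49/8)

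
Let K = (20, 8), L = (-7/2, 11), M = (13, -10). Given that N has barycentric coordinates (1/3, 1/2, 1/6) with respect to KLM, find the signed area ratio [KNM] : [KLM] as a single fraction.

The signed ratio [KNM]/[KLM] equals the barycentric coordinate of N at vertex L, which is 1/2.

1/2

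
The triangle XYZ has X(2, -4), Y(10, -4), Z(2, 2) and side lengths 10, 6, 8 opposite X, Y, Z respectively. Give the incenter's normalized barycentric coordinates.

(5/12, 1/4, 1/3)

The incenter has barycentric coordinates proportional to the opposite side lengths: (10 : 6 : 8).
Normalizing by 10+6+8 = 24 gives (5/12, 1/4, 1/3).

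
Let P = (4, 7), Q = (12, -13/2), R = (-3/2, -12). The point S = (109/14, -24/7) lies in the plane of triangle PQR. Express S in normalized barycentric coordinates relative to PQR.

Signed area of the reference triangle: [PQR] = ½·(4·(-13/2−(-12)) + 12·(-12−7) + (-3/2)·(7−(-13/2))) = ½·(22 − 228 − 81/4) = -905/8.
[SQR] = ½·((109/14)·(-13/2−(-12)) + 12·(-12−(-24/7)) + (-3/2)·(-24/7−(-13/2))) = ½·(1199/28 − 720/7 − 129/28) = -905/28, so the P-coordinate is (-905/28)/(-905/8) = 2/7.
[PSR] = ½·(4·(-24/7−(-12)) + (109/14)·(-12−7) + (-3/2)·(7−(-24/7))) = ½·(240/7 − 2071/14 − 219/14) = -905/14, so the Q-coordinate is 4/7.
[PQS] = ½·(4·(-13/2−(-24/7)) + 12·(-24/7−7) + (109/14)·(7−(-13/2))) = ½·(-86/7 − 876/7 + 2943/28) = -905/56, so the R-coordinate is 1/7.
Check: 2/7 + 4/7 + 1/7 = 1.

(2/7, 4/7, 1/7)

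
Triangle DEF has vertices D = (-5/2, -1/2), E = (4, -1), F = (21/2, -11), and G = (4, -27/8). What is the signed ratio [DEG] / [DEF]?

1/4

[DEF] = ½·((-5/2)·(-1−(-11)) + 4·(-11−(-1/2)) + (21/2)·(-1/2−(-1))) = ½·(-25 − 42 + 21/4) = -247/8.
[DEG] = ½·((-5/2)·(-1−(-27/8)) + 4·(-27/8−(-1/2)) + 4·(-1/2−(-1))) = ½·(-95/16 − 23/2 + 2) = -247/32, so the ratio is (-247/32)/(-247/8) = 1/4.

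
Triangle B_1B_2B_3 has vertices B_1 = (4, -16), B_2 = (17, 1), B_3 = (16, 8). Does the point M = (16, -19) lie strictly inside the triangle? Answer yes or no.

no

Barycentric coordinates of M: (1/4, 3, -9/4).
The three coordinates are positive, positive, negative; a point is interior exactly when all three are positive.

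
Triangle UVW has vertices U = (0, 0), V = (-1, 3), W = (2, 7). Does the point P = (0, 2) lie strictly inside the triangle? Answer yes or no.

Barycentric coordinates of P: (7/13, 4/13, 2/13).
The three coordinates are positive, positive, positive; a point is interior exactly when all three are positive.

yes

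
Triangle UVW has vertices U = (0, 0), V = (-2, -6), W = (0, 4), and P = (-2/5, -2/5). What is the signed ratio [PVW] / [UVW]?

3/5

[UVW] = ½·(0·(-6−4) + (-2)·(4−0) + 0·(0−(-6))) = ½·(0 − 8 + 0) = -4.
[PVW] = ½·((-2/5)·(-6−4) + (-2)·(4−(-2/5)) + 0·(-2/5−(-6))) = ½·(4 − 44/5 + 0) = -12/5, so the ratio is (-12/5)/(-4) = 3/5.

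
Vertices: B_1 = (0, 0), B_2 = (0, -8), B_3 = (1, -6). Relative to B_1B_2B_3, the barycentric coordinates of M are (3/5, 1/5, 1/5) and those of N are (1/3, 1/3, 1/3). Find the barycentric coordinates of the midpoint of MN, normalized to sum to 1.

(7/15, 4/15, 4/15)

Since both coordinate triples sum to 1, the midpoint's barycentrics are the componentwise average.
(3/5+1/3)/2 = 7/15; similarly 4/15 and 4/15.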